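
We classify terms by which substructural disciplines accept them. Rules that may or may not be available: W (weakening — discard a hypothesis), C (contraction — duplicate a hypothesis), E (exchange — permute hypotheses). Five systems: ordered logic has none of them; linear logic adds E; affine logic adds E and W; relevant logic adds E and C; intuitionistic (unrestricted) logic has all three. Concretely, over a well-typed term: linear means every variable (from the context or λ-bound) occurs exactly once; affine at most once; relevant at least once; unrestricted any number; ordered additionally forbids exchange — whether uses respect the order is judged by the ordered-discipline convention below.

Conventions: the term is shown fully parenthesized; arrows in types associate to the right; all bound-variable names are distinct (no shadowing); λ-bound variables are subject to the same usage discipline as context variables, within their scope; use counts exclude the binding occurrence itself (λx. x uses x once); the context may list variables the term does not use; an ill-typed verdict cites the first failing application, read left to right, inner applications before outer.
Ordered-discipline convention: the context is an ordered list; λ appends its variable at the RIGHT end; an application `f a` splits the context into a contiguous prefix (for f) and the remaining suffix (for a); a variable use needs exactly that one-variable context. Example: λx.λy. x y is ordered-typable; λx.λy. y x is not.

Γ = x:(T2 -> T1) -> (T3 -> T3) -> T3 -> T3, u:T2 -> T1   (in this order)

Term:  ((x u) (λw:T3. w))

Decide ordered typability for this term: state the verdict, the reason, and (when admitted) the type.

yes — x, u, w once each; derivable with no W/C/E; term : T3 -> T3
usage: x: 1, u: 1, w (bound): 1
order of uses: x, u, w
typing: ✓ — T3 -> T3
per-discipline verdicts: ordered ✓ · linear ✓ · affine ✓ · relevant ✓ · unrestricted ✓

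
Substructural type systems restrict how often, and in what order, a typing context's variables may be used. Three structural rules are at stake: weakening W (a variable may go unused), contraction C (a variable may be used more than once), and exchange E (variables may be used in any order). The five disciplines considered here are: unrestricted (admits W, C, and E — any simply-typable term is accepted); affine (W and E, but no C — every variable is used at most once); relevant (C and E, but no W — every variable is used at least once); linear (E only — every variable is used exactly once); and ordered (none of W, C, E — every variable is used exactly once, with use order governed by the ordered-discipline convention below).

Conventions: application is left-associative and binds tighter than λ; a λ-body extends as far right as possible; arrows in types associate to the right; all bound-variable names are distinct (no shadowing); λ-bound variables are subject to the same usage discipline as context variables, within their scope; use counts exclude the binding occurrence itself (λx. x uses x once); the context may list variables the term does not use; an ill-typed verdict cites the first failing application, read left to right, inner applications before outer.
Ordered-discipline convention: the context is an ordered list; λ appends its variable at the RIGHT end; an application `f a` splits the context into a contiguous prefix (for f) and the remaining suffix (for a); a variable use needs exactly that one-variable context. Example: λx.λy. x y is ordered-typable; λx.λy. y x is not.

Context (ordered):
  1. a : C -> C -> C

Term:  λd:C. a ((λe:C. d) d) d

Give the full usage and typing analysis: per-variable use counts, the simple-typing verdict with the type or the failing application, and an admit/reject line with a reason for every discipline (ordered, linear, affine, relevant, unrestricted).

variable uses: a: 1; d (bound): 3; e (bound): 0
left-to-right use order: a, d, d, d
typing: ✓ — C -> C
ordered: ✗ — d ×3 used more than once (contraction); e left unused
linear: ✗ — d ×3 used more than once (contraction); e left unused
affine: ✗ — d ×3 used more than once (contraction)
relevant: ✗ — e left unused
unrestricted: ✓ — type-checks (C -> C) and nothing is barred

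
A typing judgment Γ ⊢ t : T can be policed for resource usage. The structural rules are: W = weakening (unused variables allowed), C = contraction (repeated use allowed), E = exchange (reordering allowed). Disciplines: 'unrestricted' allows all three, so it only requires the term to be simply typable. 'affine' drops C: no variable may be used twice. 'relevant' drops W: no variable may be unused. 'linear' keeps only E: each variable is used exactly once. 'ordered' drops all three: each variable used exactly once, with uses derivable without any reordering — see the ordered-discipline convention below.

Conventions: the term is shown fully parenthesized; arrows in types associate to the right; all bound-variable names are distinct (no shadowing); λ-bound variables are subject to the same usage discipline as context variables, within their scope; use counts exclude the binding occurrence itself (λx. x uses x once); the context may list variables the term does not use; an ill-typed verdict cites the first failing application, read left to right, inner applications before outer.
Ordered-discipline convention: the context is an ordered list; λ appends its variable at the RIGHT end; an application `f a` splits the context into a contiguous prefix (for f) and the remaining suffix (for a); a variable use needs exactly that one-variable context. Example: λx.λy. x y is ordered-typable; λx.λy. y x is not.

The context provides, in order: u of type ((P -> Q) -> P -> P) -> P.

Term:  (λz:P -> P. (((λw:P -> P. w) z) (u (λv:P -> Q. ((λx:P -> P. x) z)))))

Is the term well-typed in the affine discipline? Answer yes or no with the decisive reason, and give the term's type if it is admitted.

no — z ×2 used more than once (contraction)
variable uses: u: 1, z (λ-bound): 2, w (λ-bound): 1, v (λ-bound): 0, x (λ-bound): 1
order of uses: w, z, u, x, z
typing: well-typed — term : (P -> P) -> P
across the five disciplines: ordered ✗; linear ✗; affine ✗; relevant ✗; unrestricted ✓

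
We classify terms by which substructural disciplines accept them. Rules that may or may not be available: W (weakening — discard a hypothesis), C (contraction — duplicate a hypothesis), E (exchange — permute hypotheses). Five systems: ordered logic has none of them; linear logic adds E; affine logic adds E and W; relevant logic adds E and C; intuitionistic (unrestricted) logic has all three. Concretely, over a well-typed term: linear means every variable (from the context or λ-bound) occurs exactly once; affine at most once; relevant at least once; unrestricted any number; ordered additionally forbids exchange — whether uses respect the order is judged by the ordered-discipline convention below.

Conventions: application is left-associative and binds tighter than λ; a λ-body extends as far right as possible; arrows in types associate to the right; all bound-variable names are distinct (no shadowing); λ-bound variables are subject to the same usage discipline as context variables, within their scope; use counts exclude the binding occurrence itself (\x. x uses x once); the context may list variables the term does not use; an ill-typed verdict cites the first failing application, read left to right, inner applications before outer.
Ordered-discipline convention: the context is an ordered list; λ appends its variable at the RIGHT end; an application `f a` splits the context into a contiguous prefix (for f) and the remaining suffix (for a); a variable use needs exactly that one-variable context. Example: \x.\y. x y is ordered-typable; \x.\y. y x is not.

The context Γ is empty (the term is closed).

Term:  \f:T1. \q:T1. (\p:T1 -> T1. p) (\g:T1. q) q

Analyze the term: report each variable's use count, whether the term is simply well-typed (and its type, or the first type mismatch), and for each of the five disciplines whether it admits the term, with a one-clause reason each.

counts: f [bound]: 0, q [bound]: 2, p [bound]: 1, g [bound]: 0
left-to-right use order: p, q, q
typing: the term checks, with type T1 -> T1 -> T1
ordered: ✗ — needs contraction — q ×2; needs weakening: f, g unused
linear: ✗ — needs contraction — q ×2; needs weakening: f, g unused
affine: ✗ — needs contraction — q ×2
relevant: ✗ — needs weakening: f, g unused
unrestricted: ✓ — typability at T1 -> T1 -> T1 is all that's needed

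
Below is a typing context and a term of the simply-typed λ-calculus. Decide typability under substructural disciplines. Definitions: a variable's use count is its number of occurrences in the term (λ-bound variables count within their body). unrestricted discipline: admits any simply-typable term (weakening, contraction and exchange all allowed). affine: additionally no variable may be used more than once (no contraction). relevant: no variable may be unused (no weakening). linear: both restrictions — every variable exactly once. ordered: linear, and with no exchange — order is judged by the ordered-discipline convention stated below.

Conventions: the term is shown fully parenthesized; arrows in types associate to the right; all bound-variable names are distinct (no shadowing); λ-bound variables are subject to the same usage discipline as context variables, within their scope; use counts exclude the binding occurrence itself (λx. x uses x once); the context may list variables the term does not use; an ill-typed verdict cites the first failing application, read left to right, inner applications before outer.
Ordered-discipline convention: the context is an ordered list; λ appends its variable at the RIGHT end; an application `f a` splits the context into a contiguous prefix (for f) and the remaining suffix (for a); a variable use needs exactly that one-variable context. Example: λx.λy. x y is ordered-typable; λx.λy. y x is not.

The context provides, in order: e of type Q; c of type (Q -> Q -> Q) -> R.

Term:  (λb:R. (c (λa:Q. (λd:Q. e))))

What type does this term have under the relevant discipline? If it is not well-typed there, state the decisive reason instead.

not well-typed under relevant — needs weakening: b, a, d unused
variable uses: e=1; c=1; b (bound)=0; a (bound)=0; d (bound)=0
uses in reading order: c, e
typing: well-typed at R -> R
summary: ordered ✗, linear ✗, affine ✓, relevant ✗, unrestricted ✓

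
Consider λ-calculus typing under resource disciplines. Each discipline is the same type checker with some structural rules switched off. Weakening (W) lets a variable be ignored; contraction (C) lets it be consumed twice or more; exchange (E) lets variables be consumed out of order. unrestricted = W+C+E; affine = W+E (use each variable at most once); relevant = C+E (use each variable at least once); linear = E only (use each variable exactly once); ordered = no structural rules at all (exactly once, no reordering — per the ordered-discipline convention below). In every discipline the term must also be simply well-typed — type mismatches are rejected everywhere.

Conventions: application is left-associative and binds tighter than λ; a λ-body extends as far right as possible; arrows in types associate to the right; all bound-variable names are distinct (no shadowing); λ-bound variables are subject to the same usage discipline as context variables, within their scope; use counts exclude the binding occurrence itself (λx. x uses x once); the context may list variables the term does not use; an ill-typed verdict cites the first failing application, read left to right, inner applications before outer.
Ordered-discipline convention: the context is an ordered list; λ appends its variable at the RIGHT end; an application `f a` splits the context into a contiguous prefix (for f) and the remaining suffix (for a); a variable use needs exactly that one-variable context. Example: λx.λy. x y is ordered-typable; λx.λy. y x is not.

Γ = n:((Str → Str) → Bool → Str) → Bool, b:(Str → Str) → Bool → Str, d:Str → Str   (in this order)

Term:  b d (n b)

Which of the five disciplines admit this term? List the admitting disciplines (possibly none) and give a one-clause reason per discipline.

admitting disciplines: relevant, unrestricted
counts: n ×1; b ×2; d ×1
use order (left to right): b, d, n, b
typing: well-typed — term : Str
ordered ✗ (repeated use of b ×2)
linear ✗ (repeated use of b ×2)
affine ✗ (repeated use of b ×2)
relevant ✓ (every one of n, b, d appears)
unrestricted ✓ (well-typed at Str; no restrictions here)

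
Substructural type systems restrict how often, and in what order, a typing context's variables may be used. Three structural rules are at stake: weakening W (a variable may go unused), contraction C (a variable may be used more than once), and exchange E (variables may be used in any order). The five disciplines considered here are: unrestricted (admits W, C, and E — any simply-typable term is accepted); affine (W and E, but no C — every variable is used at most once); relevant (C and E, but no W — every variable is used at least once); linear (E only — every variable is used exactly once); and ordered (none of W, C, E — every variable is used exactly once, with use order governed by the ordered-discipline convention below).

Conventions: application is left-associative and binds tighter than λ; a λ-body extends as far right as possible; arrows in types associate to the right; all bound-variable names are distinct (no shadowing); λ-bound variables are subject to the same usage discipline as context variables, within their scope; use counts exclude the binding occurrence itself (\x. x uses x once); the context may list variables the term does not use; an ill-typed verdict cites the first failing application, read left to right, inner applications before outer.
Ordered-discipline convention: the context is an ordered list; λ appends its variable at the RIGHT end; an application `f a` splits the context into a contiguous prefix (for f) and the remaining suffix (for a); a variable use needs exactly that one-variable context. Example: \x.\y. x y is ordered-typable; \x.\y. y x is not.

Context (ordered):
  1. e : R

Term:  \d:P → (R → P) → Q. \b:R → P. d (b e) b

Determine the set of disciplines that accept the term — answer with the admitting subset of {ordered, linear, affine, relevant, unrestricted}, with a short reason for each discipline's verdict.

admitting disciplines: relevant, unrestricted
usage: e: 1, d [bound]: 1, b [bound]: 2
use order (left to right): d, b, e, b
typing: well-typed — term : (P → (R → P) → Q) → (R → P) → Q
ordered ✗ (b ×2 used more than once (contraction))
linear ✗ (b ×2 used more than once (contraction))
affine ✗ (b ×2 used more than once (contraction))
relevant ✓ (every one of e, d, b appears)
unrestricted ✓ (simply typable at (P → (R → P) → Q) → (R → P) → Q; W, C, E all held)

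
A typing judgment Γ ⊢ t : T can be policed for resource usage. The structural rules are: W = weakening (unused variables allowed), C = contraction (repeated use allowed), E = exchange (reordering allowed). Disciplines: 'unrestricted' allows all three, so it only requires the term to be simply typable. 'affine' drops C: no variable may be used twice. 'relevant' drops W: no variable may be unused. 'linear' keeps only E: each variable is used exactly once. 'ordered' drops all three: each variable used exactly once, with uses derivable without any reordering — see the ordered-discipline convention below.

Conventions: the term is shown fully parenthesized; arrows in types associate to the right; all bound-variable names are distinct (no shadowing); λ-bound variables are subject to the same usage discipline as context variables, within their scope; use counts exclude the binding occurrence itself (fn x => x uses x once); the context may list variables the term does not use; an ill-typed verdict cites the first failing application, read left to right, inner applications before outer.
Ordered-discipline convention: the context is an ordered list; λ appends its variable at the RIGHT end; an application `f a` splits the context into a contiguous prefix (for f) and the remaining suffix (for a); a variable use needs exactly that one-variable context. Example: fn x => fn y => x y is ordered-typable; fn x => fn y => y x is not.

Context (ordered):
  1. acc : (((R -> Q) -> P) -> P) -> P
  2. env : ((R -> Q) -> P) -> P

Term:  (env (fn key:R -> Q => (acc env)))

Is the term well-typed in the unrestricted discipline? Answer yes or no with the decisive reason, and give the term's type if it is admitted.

yes — type-checks (P) and nothing is barred; term : P
variable uses: acc: 1, env: 2, key (bound): 0
use order (left to right): env, acc, env
typing: ✓ — P
across the five disciplines: ordered ✗ · linear ✗ · affine ✗ · relevant ✗ · unrestricted ✓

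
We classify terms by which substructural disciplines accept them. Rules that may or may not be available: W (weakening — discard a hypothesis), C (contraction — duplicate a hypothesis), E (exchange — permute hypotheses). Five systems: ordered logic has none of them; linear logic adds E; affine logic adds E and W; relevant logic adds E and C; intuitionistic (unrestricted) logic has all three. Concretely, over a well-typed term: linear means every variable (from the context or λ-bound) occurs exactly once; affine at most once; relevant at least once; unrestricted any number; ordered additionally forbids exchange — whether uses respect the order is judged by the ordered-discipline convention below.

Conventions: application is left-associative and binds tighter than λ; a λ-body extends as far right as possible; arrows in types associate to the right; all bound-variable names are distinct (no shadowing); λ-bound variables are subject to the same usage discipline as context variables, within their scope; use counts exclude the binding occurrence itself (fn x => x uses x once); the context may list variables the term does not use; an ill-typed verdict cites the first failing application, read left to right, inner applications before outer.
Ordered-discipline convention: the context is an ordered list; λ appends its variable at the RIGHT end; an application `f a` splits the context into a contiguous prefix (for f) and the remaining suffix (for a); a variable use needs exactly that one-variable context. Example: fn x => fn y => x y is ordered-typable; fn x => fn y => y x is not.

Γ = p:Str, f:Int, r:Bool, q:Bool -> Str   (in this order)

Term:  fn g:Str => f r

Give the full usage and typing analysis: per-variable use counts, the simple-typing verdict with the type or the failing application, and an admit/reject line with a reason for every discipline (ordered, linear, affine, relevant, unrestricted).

counts: p ×0; f ×1; r ×1; q ×0; g [bound] ×0
left-to-right use order: f, r
typing: ill-typed: non-arrow in function slot: Int
ordered: ✗ — fails simple typing
linear: ✗ — a type mismatch blocks all five
affine: ✗ — the type mismatch rejects it
relevant: ✗ — not simply typable
unrestricted: ✗ — fails simple typing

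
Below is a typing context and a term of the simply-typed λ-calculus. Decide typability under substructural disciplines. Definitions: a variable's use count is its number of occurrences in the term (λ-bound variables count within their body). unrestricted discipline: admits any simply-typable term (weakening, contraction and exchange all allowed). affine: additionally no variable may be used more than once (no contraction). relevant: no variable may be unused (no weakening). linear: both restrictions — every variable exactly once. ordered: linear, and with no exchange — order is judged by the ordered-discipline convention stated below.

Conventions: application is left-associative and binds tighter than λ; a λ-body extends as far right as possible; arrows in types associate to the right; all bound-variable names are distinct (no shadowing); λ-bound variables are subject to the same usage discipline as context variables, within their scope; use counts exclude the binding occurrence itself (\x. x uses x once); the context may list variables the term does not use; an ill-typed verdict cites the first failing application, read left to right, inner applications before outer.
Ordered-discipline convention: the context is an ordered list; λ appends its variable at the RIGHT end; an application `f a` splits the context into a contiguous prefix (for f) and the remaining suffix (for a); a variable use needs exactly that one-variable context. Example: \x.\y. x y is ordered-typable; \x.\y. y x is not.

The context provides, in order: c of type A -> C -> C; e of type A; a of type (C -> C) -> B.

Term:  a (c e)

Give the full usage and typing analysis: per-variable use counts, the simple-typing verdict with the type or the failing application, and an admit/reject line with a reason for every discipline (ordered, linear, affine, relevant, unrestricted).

variable uses: c: 1; e: 1; a: 1
uses in reading order: a, c, e
typing: well-typed — term : B
ordered ✗ (no contiguous prefix/suffix split fits a, c, e)
linear ✓ (each of c, e, a used exactly once)
affine ✓ (at most one use each (c, e, a))
relevant ✓ (every one of c, e, a appears)
unrestricted ✓ (typability at B is all that's needed)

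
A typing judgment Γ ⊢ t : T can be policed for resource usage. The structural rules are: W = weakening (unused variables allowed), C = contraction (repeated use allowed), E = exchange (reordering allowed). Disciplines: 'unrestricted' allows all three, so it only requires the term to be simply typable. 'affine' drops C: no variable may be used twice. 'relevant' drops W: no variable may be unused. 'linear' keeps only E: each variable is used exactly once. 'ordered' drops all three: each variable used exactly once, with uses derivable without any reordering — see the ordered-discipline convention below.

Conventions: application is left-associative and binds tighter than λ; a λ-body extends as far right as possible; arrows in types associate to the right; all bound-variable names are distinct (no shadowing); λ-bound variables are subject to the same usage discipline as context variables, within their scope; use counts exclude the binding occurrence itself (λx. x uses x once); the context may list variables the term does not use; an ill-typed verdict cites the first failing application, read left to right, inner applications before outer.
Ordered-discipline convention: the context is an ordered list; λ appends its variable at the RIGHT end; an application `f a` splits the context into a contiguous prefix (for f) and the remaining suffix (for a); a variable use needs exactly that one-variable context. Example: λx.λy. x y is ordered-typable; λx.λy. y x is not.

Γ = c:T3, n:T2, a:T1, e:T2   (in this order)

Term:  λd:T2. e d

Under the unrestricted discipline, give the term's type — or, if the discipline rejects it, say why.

not well-typed under unrestricted — fails simple typing
usage: c: 0, n: 0, a: 0, e: 1, d (bound): 1
use order (left to right): e, d
typing: ill-typed: applying a non-function (T2)
per-discipline verdicts: ordered ✗, linear ✗, affine ✗, relevant ✗, unrestricted ✗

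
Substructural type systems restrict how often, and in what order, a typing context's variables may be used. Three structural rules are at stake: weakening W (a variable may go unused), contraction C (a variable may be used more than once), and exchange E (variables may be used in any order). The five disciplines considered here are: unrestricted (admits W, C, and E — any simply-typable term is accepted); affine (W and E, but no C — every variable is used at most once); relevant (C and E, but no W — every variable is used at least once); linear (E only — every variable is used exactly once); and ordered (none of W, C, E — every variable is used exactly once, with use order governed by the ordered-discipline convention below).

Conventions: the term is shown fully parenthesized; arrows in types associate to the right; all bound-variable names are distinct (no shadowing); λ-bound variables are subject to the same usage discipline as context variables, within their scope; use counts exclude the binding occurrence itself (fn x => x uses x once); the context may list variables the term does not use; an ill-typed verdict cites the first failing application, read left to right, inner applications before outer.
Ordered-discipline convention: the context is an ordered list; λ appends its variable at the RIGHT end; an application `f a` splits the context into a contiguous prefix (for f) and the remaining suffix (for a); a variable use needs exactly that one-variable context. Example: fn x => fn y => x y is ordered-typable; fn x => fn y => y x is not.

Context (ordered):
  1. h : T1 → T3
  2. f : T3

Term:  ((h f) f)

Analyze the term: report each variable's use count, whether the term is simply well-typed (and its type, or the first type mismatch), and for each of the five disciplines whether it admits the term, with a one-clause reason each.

counts: h ×1; f ×2
use order (left to right): h, f, f
typing: ill-typed: a function awaiting T1 gets T3
ordered: ✗ — fails simple typing
linear: ✗ — a type mismatch blocks all five
affine: ✗ — the type mismatch rejects it
relevant: ✗ — not simply typable
unrestricted: ✗ — fails simple typing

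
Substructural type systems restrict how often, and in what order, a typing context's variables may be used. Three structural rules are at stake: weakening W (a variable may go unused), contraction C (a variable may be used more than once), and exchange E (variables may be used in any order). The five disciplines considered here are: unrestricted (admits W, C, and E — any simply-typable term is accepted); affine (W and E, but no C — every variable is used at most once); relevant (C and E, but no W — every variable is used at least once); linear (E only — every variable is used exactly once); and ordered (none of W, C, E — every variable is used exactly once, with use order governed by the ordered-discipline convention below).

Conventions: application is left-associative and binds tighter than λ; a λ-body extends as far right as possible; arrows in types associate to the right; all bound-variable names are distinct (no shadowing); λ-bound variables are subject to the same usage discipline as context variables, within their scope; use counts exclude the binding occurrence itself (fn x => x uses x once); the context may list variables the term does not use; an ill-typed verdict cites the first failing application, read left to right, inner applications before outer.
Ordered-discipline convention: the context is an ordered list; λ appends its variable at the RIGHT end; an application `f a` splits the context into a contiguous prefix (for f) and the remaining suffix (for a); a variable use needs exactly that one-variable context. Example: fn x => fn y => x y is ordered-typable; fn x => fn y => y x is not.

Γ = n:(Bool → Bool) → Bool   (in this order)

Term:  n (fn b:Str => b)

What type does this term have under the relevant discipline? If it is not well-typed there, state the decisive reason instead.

not well-typed under relevant — not simply typable
counts: n: 1, b [bound]: 1
use order (left to right): n, b
typing: ill-typed: argument of type Str → Str where Bool → Bool is required
per-discipline verdicts: ordered ✗, linear ✗, affine ✗, relevant ✗, unrestricted ✗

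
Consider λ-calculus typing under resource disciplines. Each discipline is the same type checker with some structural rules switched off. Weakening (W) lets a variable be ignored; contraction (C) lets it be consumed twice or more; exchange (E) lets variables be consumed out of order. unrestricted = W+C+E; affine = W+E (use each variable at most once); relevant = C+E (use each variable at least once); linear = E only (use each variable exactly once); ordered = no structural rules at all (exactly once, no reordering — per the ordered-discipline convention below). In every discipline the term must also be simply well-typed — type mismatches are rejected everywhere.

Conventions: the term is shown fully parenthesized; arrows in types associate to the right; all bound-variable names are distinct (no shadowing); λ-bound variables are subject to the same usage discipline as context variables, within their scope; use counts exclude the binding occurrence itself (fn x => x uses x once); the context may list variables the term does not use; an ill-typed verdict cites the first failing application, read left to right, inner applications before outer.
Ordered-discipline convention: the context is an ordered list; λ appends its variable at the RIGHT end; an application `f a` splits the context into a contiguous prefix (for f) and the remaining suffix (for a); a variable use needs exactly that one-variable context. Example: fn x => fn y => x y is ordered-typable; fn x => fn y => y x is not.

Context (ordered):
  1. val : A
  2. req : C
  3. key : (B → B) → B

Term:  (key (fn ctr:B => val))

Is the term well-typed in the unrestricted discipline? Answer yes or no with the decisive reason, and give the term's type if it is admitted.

no — not simply typable
usage: val=1; req=0; key=1; ctr (λ-bound)=0
uses in reading order: key, val
typing: ill-typed: a function awaiting B → B gets B → A
summary: ordered ✗ | linear ✗ | affine ✗ | relevant ✗ | unrestricted ✗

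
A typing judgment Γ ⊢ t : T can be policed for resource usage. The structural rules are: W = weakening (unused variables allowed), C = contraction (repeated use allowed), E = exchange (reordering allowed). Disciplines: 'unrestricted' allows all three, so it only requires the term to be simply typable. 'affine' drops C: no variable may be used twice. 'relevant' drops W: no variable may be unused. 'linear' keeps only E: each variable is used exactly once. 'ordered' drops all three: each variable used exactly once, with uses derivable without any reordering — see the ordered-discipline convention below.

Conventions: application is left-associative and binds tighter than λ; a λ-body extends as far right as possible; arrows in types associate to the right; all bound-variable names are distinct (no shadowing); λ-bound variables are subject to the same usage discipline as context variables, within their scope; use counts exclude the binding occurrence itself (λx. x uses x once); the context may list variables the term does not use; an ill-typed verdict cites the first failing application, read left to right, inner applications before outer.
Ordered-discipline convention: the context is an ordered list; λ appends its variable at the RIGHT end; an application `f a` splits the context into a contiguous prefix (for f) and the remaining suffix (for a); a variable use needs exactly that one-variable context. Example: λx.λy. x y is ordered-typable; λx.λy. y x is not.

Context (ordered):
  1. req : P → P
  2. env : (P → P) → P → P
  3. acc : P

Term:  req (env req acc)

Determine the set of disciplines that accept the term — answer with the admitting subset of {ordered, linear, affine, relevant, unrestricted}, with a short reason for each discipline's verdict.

admitting disciplines: relevant, unrestricted
counts: req=2; env=1; acc=1
uses in reading order: req, env, req, acc
typing: ✓ — P
ordered: ✗ — req ×2 used more than once (contraction)
linear: ✗ — req ×2 used more than once (contraction)
affine: ✗ — req ×2 used more than once (contraction)
relevant: ✓ — every one of req, env, acc appears
unrestricted: ✓ — typability at P is all that's needed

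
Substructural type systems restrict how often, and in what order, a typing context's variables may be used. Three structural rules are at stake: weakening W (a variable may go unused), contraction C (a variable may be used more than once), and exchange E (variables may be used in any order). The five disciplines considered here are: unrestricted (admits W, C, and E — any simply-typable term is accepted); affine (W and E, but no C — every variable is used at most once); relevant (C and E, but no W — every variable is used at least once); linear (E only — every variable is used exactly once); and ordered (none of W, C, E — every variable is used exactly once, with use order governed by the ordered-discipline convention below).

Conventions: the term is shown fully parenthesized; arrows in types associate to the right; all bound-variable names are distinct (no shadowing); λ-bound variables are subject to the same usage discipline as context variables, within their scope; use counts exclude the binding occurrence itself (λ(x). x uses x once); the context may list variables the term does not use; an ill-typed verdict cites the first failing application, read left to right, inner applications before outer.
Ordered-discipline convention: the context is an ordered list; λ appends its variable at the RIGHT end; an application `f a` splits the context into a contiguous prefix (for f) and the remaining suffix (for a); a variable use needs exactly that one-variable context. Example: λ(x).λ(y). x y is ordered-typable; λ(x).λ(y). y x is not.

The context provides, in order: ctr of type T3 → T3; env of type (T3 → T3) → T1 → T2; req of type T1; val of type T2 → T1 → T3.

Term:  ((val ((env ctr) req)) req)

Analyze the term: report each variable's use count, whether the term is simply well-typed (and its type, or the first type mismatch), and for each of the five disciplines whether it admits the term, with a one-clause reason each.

variable uses: ctr=1; env=1; req=2; val=1
uses in reading order: val, env, ctr, req, req
typing: well-typed at T3
ordered: ✗, req ×2 used more than once (contraction)
linear: ✗, req ×2 used more than once (contraction)
affine: ✗, req ×2 used more than once (contraction)
relevant: ✓, every one of ctr, env, req, val appears
unrestricted: ✓, well-typed at T3; no restrictions here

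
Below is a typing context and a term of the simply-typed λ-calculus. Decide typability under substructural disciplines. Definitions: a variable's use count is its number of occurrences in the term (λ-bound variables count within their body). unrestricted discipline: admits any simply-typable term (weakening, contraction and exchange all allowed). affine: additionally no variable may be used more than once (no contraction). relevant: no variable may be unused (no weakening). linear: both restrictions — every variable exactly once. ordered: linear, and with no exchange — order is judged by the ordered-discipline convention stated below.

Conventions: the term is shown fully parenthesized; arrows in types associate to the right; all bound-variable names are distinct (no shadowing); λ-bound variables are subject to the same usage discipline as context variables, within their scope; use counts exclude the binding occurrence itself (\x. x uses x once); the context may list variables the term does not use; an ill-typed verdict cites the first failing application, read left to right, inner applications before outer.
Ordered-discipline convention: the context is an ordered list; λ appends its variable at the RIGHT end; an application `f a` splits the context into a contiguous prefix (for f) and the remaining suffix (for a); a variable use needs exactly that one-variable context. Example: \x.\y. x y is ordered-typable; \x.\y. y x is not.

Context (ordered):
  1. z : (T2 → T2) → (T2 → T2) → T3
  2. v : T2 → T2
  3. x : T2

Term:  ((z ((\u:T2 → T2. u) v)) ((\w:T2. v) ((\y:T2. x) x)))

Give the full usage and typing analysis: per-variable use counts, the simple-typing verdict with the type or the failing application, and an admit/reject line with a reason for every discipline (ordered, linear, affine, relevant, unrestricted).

usage: z ×1; v ×2; x ×2; u [bound] ×1; w [bound] ×0; y [bound] ×0
left-to-right use order: z, u, v, v, x, x
typing: ✓ — T3
ordered: ✗, repeated use of v ×2, x ×2; unused: w, y — weakening required
linear: ✗, repeated use of v ×2, x ×2; unused: w, y — weakening required
affine: ✗, repeated use of v ×2, x ×2
relevant: ✗, unused: w, y — weakening required
unrestricted: ✓, typability at T3 is all that's needed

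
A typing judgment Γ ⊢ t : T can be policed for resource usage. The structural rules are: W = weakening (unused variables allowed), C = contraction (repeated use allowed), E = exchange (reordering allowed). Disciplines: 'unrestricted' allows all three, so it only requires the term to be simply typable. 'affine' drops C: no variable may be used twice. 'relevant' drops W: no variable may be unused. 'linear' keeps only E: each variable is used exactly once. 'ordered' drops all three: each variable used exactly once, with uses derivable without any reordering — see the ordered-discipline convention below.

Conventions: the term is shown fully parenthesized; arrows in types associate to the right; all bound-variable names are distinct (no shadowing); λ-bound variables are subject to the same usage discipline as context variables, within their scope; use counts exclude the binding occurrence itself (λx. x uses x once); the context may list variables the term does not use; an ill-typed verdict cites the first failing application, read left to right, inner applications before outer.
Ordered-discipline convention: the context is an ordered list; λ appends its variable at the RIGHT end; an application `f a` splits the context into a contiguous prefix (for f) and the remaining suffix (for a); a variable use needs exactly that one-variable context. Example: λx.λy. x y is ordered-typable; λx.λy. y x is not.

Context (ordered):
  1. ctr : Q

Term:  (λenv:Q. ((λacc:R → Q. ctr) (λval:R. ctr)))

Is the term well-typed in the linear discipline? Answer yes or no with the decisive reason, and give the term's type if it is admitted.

no — uses contraction: ctr ×2; env, acc, val left unused
variable uses: ctr: 2×; env (bound): 0×; acc (bound): 0×; val (bound): 0×
use order (left to right): ctr, ctr
typing: well-typed — term : Q → Q
all disciplines: ordered ✗ · linear ✗ · affine ✗ · relevant ✗ · unrestricted ✓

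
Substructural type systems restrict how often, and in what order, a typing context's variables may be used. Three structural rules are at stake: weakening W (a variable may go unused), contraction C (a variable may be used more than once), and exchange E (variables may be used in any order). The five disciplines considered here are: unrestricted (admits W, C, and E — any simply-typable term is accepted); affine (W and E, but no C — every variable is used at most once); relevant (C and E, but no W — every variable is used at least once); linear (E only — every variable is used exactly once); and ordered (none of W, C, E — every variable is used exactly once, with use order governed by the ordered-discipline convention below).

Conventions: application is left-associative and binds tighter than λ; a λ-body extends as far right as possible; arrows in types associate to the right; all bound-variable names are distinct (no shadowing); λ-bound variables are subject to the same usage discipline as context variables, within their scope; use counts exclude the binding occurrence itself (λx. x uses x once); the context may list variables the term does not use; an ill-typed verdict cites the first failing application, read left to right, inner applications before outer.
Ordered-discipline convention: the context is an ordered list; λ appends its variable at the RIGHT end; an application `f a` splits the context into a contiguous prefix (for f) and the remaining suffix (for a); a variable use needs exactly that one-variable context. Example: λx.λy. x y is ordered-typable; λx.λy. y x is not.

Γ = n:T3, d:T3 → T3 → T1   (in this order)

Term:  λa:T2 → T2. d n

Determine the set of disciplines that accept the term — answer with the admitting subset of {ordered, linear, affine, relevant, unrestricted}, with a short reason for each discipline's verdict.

admitted in: affine, unrestricted
usage: n: 1×; d: 1×; a (λ-bound): 0×
order of uses: d, n
typing: the term checks, with type (T2 → T2) → T3 → T1
ordered ✗ (unused: a — weakening required)
linear ✗ (unused: a — weakening required)
affine ✓ (at most one use each (n, d, a))
relevant ✗ (unused: a — weakening required)
unrestricted ✓ (type-checks ((T2 → T2) → T3 → T1) and nothing is barred)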